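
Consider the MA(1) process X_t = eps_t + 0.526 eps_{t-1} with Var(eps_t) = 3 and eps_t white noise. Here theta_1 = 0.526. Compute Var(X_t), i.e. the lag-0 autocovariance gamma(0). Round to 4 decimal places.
\gamma(0) = 3.8300

For an MA(q) process X_t = eps_t + sum_i theta_i eps_{t-i} with
Var(eps_t) = sigma^2, the variance is
  gamma(0) = sigma^2 * (1 + sum_i theta_i^2).
  sum_i theta_i^2 = (0.526)^2 = 0.276676.
  gamma(0) = 3 * (1 + 0.276676) = 3 * 1.276676 = 3.830028, which rounds to 3.8300.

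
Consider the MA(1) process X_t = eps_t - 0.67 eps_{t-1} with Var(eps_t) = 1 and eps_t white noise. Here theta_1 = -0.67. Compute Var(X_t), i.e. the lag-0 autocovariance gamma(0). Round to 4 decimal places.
\gamma(0) = 1.4489

For an MA(q) process X_t = eps_t + sum_i theta_i eps_{t-i} with
Var(eps_t) = sigma^2, the variance is
  gamma(0) = sigma^2 * (1 + sum_i theta_i^2).
  sum_i theta_i^2 = (-0.67)^2 = 0.4489.
  gamma(0) = 1 * (1 + 0.4489) = 1 * 1.4489 = 1.4489.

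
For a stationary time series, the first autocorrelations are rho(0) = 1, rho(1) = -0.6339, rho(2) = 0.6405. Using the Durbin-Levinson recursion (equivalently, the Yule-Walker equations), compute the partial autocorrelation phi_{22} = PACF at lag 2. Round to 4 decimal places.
\phi_{22} = 0.3990

The PACF at lag k is phi_{kk}, the last component of the solution
to the Yule-Walker system G_k phi = r_k where
  (G_k)_{ij} = rho(|i - j|), (r_k)_i = rho(i), i,j = 1..k.
Equivalently, Durbin-Levinson gives phi_{kk} iteratively:
  phi_{11} = rho(1)
  phi_{kk} = [rho(k) - sum_{j=1..k-1} phi_{k-1,j} rho(k-j)]
            / [1 - sum_{j=1..k-1} phi_{k-1,j} rho(j)],
  phi_{k,j} = phi_{k-1,j} - phi_{kk} phi_{k-1,k-j},  j = 1..k-1.
Step k = 1:
  phi_11 = rho(1) = -0.6339.
Step k = 2:
  phi_22 = [rho(2) - phi_11 rho(1)] / [1 - phi_11 rho(1)] = [0.6405 - (-0.6339)(-0.6339)] / [1 - (-0.6339)(-0.6339)]
         = 0.23867079 / 0.59817079 = 0.399.
Therefore phi_{22} = 0.3990.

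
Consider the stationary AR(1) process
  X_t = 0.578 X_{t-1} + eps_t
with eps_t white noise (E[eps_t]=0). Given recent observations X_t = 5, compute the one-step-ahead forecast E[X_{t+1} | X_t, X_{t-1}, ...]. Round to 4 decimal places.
E[X_{t+1} \mid \mathcal F_t] = 2.8900

For an AR(p) model X_t = c + sum_i phi_i X_{t-i} + eps_t, the
one-step-ahead conditional mean is
  E[X_{t+1} | X_t, ...] = c + sum_i phi_i X_{t+1-i}.
Substitute known values:
  E[X_{t+1} | ...] = (0.578) * (5)
                   = 2.8900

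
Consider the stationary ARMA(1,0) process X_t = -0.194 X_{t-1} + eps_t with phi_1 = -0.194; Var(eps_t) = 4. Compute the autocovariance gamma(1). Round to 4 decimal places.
\gamma(1) = -0.8063

Multiply the model equation by X_{t-k} and take expectations. With theta_0 = psi_0 = 1 and psi_j the MA(infinity) weights, this gives
  gamma(k) - sum_i phi_i gamma(k-i) = c_k,
  c_k = sigma^2 * sum_{j=k..q} theta_j psi_{j-k}   (c_k = 0 for k > q),
using gamma(-m) = gamma(m).
Pure AR (q = 0): c_0 = sigma^2 = 4, c_k = 0 for k >= 1.
Equations for k = 0 and k = 1 (AR order 1):
  gamma(0) = phi_1 gamma(1) + c_0
  gamma(1) = phi_1 gamma(0) + c_1
Substituting the second into the first: gamma(0) (1 - phi_1^2) = c_0 + phi_1 c_1, so
  gamma(0) = c_0 / (1 - phi_1^2) = 4 / (1 - (-0.194)^2) = 4 / 0.962364 = 4.156431.
  gamma(1) = phi_1 gamma(0) = (-0.194)(4.156431) = -0.806348.
Therefore gamma(1) = -0.8063 (to 4 decimal places).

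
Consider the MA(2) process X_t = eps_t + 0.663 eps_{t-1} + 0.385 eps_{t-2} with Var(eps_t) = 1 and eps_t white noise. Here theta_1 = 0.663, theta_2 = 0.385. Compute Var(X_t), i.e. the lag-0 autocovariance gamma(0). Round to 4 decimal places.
\gamma(0) = 1.5878

For an MA(q) process X_t = eps_t + sum_i theta_i eps_{t-i} with
Var(eps_t) = sigma^2, the variance is
  gamma(0) = sigma^2 * (1 + sum_i theta_i^2).
  sum_i theta_i^2 = (0.663)^2 + (0.385)^2 = 0.439569 + 0.148225 = 0.587794.
  gamma(0) = 1 * (1 + 0.587794) = 1 * 1.587794 = 1.587794, which rounds to 1.5878.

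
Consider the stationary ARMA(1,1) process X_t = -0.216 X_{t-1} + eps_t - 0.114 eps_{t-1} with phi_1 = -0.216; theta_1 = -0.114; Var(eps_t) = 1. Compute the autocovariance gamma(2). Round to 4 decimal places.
\gamma(2) = 0.0766

Multiply the model equation by X_{t-k} and take expectations. With theta_0 = psi_0 = 1 and psi_j the MA(infinity) weights, this gives
  gamma(k) - sum_i phi_i gamma(k-i) = c_k,
  c_k = sigma^2 * sum_{j=k..q} theta_j psi_{j-k}   (c_k = 0 for k > q),
using gamma(-m) = gamma(m).
psi-weights needed (psi_j = theta_j + sum_i phi_i psi_{j-i}):
  psi_1 = theta_1 + phi_1 = -0.114 + (-0.216) = -0.33
Right-hand sides:
  c_0 = sigma^2 (1 + theta_1 psi_1) = 1 * (1 + (-0.114)(-0.33)) = 1 * 1.03762 = 1.03762
  c_1 = sigma^2 theta_1 = 1 * (-0.114) = -0.114
  c_2 = 0
Equations for k = 0 and k = 1 (AR order 1):
  gamma(0) = phi_1 gamma(1) + c_0
  gamma(1) = phi_1 gamma(0) + c_1
Substituting the second into the first: gamma(0) (1 - phi_1^2) = c_0 + phi_1 c_1, so
  gamma(0) = (c_0 + phi_1 c_1) / (1 - phi_1^2) = (1.03762 + (-0.216)(-0.114)) / (1 - (-0.216)^2) = 1.062244 / 0.953344 = 1.114229.
  gamma(1) = phi_1 gamma(0) + c_1 = (-0.216)(1.114229) + (-0.114) = -0.354674.
For k = 2 (> q): gamma(2) = phi_1 gamma(1) = (-0.216)(-0.354674) = 0.076609.
Therefore gamma(2) = 0.0766 (to 4 decimal places).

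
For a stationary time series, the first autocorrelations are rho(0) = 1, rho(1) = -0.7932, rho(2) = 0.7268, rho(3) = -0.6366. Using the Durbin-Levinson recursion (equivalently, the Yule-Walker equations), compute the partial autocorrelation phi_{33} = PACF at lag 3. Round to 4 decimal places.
\phi_{33} = -0.0088

The PACF at lag k is phi_{kk}, the last component of the solution
to the Yule-Walker system G_k phi = r_k where
  (G_k)_{ij} = rho(|i - j|), (r_k)_i = rho(i), i,j = 1..k.
Equivalently, Durbin-Levinson gives phi_{kk} iteratively:
  phi_{11} = rho(1)
  phi_{kk} = [rho(k) - sum_{j=1..k-1} phi_{k-1,j} rho(k-j)]
            / [1 - sum_{j=1..k-1} phi_{k-1,j} rho(j)],
  phi_{k,j} = phi_{k-1,j} - phi_{kk} phi_{k-1,k-j},  j = 1..k-1.
Step k = 1:
  phi_11 = rho(1) = -0.7932.
Step k = 2:
  phi_22 = [rho(2) - phi_11 rho(1)] / [1 - phi_11 rho(1)] = [0.7268 - (-0.7932)(-0.7932)] / [1 - (-0.7932)(-0.7932)]
         = 0.09763376 / 0.37083376 = 0.263282.
  Update: phi_21 = phi_11 - phi_22 phi_11 = -0.7932 - (0.263282)(-0.7932) = -0.584365.
Step k = 3:
  phi_33 = [rho(3) - phi_21 rho(2) - phi_22 rho(1)] / [1 - phi_21 rho(1) - phi_22 rho(2)]
    numerator   = -0.6366 - (-0.584365)(0.7268) - (0.263282)(-0.7932) = -0.0030485
    denominator = 1 - (-0.584365)(-0.7932) - (0.263282)(0.7268) = 0.34512857
  phi_33 = -0.0030485 / 0.34512857 = -0.0088.
Therefore phi_{33} = -0.0088.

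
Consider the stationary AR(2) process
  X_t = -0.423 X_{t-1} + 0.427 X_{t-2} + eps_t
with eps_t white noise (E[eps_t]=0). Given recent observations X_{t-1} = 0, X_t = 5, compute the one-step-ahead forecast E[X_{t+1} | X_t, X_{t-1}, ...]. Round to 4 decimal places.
E[X_{t+1} \mid \mathcal F_t] = -2.1150

For an AR(p) model X_t = c + sum_i phi_i X_{t-i} + eps_t, the
one-step-ahead conditional mean is
  E[X_{t+1} | X_t, ...] = c + sum_i phi_i X_{t+1-i}.
Substitute known values:
  E[X_{t+1} | ...] = (-0.423) * (5) + (0.427) * (0)
                   = -2.1150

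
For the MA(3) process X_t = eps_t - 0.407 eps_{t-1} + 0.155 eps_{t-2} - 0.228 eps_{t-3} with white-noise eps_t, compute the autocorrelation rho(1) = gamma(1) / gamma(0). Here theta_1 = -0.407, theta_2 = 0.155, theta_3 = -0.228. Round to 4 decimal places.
\rho(1) = -0.4071

For an MA(q) process with theta_0 = 1, the autocovariance is
  gamma(k) = sigma^2 * sum_{i=0..q-k} theta_i * theta_{i+k},
and rho(k) = gamma(k) / gamma(0). Sigma^2 cancels.
  numerator   = (1)*(-0.407) + (-0.407)*(0.155) + (0.155)*(-0.228) = -0.505425.
  denominator = (1)^2 + (-0.407)^2 + (0.155)^2 + (-0.228)^2 = 1.241658.
  rho(1) = -0.505425 / 1.241658 = -0.4071.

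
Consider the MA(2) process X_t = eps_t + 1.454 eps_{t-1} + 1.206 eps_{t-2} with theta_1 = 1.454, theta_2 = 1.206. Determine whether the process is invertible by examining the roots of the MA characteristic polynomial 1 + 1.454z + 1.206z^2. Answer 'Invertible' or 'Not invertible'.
\text{Not invertible}

The MA(q) characteristic polynomial is P(z) = 1 + 1.454z + 1.206z^2.
Invertibility requires all roots to lie outside the unit circle, i.e. |z| > 1 for every root.
Set 1 + (1.454) z + (1.206) z^2 = 0, i.e. a z^2 + b z + c = 0 with a = 1.206, b = 1.454, c = 1.
Discriminant D = b^2 - 4ac = (1.454)^2 - 4*(1.206)*1 = 2.114116 - (4.824) = -2.709884.
D < 0, so the roots are the complex-conjugate pair z = (-b +/- i sqrt(-D)) / (2a) = -0.6028 +/- 0.6825i.
For a conjugate pair |z|^2 = z * conj(z) = (product of roots) = c/a = 1/(1.206) = 0.829187, so |z| = sqrt(0.829187) = 0.9106 for both roots.
Moduli of all roots: 0.9106, 0.9106.
All moduli strictly greater than 1? No.
Verdict: Not invertible.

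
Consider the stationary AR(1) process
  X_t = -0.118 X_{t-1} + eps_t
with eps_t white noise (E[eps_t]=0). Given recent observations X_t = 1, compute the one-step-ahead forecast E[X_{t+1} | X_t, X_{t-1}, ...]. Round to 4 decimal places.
E[X_{t+1} \mid \mathcal F_t] = -0.1180

For an AR(p) model X_t = c + sum_i phi_i X_{t-i} + eps_t, the
one-step-ahead conditional mean is
  E[X_{t+1} | X_t, ...] = c + sum_i phi_i X_{t+1-i}.
Substitute known values:
  E[X_{t+1} | ...] = (-0.118) * (1)
                   = -0.1180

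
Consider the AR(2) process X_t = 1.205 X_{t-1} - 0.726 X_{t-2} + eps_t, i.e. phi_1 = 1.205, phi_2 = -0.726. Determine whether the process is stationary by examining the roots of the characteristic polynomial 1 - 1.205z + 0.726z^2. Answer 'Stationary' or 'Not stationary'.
\text{Stationary}

The AR(p) characteristic polynomial is P(z) = 1 - 1.205z + 0.726z^2.
Stationarity requires all roots to lie outside the unit circle, i.e. |z| > 1 for every root.
Set 1 + (-1.205) z + (0.726) z^2 = 0, i.e. a z^2 + b z + c = 0 with a = 0.726, b = -1.205, c = 1.
Discriminant D = b^2 - 4ac = (-1.205)^2 - 4*(0.726)*1 = 1.452025 - (2.904) = -1.451975.
D < 0, so the roots are the complex-conjugate pair z = (-b +/- i sqrt(-D)) / (2a) = 0.8299 +/- 0.8299i.
For a conjugate pair |z|^2 = z * conj(z) = (product of roots) = c/a = 1/(0.726) = 1.37741, so |z| = sqrt(1.37741) = 1.1736 for both roots.
Moduli of all roots: 1.1736, 1.1736.
All moduli strictly greater than 1? Yes.
Verdict: Stationary.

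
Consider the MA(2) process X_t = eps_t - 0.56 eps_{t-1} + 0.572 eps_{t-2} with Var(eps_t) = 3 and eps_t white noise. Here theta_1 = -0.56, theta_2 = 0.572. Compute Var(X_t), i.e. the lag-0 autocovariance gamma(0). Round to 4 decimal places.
\gamma(0) = 4.9224

For an MA(q) process X_t = eps_t + sum_i theta_i eps_{t-i} with
Var(eps_t) = sigma^2, the variance is
  gamma(0) = sigma^2 * (1 + sum_i theta_i^2).
  sum_i theta_i^2 = (-0.56)^2 + (0.572)^2 = 0.3136 + 0.327184 = 0.640784.
  gamma(0) = 3 * (1 + 0.640784) = 3 * 1.640784 = 4.922352, which rounds to 4.9224.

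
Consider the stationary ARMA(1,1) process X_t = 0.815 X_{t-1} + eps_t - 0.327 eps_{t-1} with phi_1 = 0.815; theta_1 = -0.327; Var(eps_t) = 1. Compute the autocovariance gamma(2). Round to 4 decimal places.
\gamma(2) = 0.8688

Multiply the model equation by X_{t-k} and take expectations. With theta_0 = psi_0 = 1 and psi_j the MA(infinity) weights, this gives
  gamma(k) - sum_i phi_i gamma(k-i) = c_k,
  c_k = sigma^2 * sum_{j=k..q} theta_j psi_{j-k}   (c_k = 0 for k > q),
using gamma(-m) = gamma(m).
psi-weights needed (psi_j = theta_j + sum_i phi_i psi_{j-i}):
  psi_1 = theta_1 + phi_1 = -0.327 + (0.815) = 0.488
Right-hand sides:
  c_0 = sigma^2 (1 + theta_1 psi_1) = 1 * (1 + (-0.327)(0.488)) = 1 * 0.840424 = 0.840424
  c_1 = sigma^2 theta_1 = 1 * (-0.327) = -0.327
  c_2 = 0
Equations for k = 0 and k = 1 (AR order 1):
  gamma(0) = phi_1 gamma(1) + c_0
  gamma(1) = phi_1 gamma(0) + c_1
Substituting the second into the first: gamma(0) (1 - phi_1^2) = c_0 + phi_1 c_1, so
  gamma(0) = (c_0 + phi_1 c_1) / (1 - phi_1^2) = (0.840424 + (0.815)(-0.327)) / (1 - (0.815)^2) = 0.573919 / 0.335775 = 1.709237.
  gamma(1) = phi_1 gamma(0) + c_1 = (0.815)(1.709237) + (-0.327) = 1.066028.
For k = 2 (> q): gamma(2) = phi_1 gamma(1) = (0.815)(1.066028) = 0.868813.
Therefore gamma(2) = 0.8688 (to 4 decimal places).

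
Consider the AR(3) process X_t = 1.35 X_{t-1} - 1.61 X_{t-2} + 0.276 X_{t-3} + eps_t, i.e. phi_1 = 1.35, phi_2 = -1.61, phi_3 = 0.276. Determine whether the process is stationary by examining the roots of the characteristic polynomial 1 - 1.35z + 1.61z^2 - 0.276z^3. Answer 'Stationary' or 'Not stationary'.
\text{Not stationary}

The AR(p) characteristic polynomial is P(z) = 1 - 1.35z + 1.61z^2 - 0.276z^3.
Stationarity requires all roots to lie outside the unit circle, i.e. |z| > 1 for every root.
Degree 3: look for a simple real root z0 first, then factor out (1 - z/z0) and solve the remaining quadratic.
Testing z0 = 5: P(5) = 1 + (-1.35)(5) + (1.61)(5)^2 + (-0.276)(5)^3
  = 1 + (-6.75) + (40.25) + (-34.5) = 0.  So z_0 = 5 is a root, |z_0| = 5.
Divide out the factor (1 - 0.2 z) = (1 - z/z0) (since 1/z0 = 0.2):
  P(z) = (1 - 0.2 z)(1 + (-1.15) z + (1.38) z^2)
  [check: z-coef -1.15 - (0.2) = -1.35; z^2-coef 1.38 - (0.2)(-1.15) = 1.61; z^3-coef -(0.2)(1.38) = -0.276.]
Remaining roots from the quadratic factor 1 + (-1.15) z + (1.38) z^2:
  Set 1 + (-1.15) z + (1.38) z^2 = 0, i.e. a z^2 + b z + c = 0 with a = 1.38, b = -1.15, c = 1.
  Discriminant D = b^2 - 4ac = (-1.15)^2 - 4*(1.38)*1 = 1.3225 - (5.52) = -4.1975.
  D < 0, so the roots are the complex-conjugate pair z = (-b +/- i sqrt(-D)) / (2a) = 0.4167 +/- 0.7423i.
  For a conjugate pair |z|^2 = z * conj(z) = (product of roots) = c/a = 1/(1.38) = 0.724638, so |z| = sqrt(0.724638) = 0.8513 for both roots.
Moduli of all roots: 5.0000, 0.8513, 0.8513.
All moduli strictly greater than 1? No.
Verdict: Not stationary.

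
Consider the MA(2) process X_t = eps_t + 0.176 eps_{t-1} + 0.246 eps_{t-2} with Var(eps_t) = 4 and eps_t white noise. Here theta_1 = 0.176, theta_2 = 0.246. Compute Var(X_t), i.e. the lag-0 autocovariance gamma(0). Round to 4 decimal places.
\gamma(0) = 4.3660

For an MA(q) process X_t = eps_t + sum_i theta_i eps_{t-i} with
Var(eps_t) = sigma^2, the variance is
  gamma(0) = sigma^2 * (1 + sum_i theta_i^2).
  sum_i theta_i^2 = (0.176)^2 + (0.246)^2 = 0.030976 + 0.060516 = 0.091492.
  gamma(0) = 4 * (1 + 0.091492) = 4 * 1.091492 = 4.365968, which rounds to 4.3660.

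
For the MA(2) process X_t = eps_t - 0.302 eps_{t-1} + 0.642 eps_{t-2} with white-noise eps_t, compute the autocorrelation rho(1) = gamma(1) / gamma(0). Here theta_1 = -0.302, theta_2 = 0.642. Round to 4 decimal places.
\rho(1) = -0.3298

For an MA(q) process with theta_0 = 1, the autocovariance is
  gamma(k) = sigma^2 * sum_{i=0..q-k} theta_i * theta_{i+k},
and rho(k) = gamma(k) / gamma(0). Sigma^2 cancels.
  numerator   = (1)*(-0.302) + (-0.302)*(0.642) = -0.495884.
  denominator = (1)^2 + (-0.302)^2 + (0.642)^2 = 1.503368.
  rho(1) = -0.495884 / 1.503368 = -0.3298.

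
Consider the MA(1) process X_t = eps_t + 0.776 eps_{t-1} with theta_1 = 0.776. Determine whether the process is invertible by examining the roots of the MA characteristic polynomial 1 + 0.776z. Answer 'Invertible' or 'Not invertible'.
\text{Invertible}

The MA(q) characteristic polynomial is P(z) = 1 + 0.776z.
Invertibility requires all roots to lie outside the unit circle, i.e. |z| > 1 for every root.
This is linear in z: 1 + (0.776) z = 0  =>  z = -1/(0.776) = -1.28866,  |z| = 1.28866.
Moduli of all roots: 1.2887.
All moduli strictly greater than 1? Yes.
Verdict: Invertible.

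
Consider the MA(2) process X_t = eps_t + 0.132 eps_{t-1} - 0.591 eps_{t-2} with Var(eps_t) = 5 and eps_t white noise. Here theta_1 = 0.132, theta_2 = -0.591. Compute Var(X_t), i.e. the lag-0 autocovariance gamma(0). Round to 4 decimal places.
\gamma(0) = 6.8335

For an MA(q) process X_t = eps_t + sum_i theta_i eps_{t-i} with
Var(eps_t) = sigma^2, the variance is
  gamma(0) = sigma^2 * (1 + sum_i theta_i^2).
  sum_i theta_i^2 = (0.132)^2 + (-0.591)^2 = 0.017424 + 0.349281 = 0.366705.
  gamma(0) = 5 * (1 + 0.366705) = 5 * 1.366705 = 6.833525, which rounds to 6.8335.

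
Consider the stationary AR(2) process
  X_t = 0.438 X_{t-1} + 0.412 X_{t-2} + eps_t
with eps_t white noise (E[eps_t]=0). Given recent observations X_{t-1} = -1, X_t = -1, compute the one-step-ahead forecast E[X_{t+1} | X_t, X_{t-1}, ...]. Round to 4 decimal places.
E[X_{t+1} \mid \mathcal F_t] = -0.8500

For an AR(p) model X_t = c + sum_i phi_i X_{t-i} + eps_t, the
one-step-ahead conditional mean is
  E[X_{t+1} | X_t, ...] = c + sum_i phi_i X_{t+1-i}.
Substitute known values:
  E[X_{t+1} | ...] = (0.438) * (-1) + (0.412) * (-1)
                   = -0.8500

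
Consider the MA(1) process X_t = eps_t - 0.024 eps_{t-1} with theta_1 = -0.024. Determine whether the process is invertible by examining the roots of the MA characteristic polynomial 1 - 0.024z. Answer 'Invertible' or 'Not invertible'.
\text{Invertible}

The MA(q) characteristic polynomial is P(z) = 1 - 0.024z.
Invertibility requires all roots to lie outside the unit circle, i.e. |z| > 1 for every root.
This is linear in z: 1 + (-0.024) z = 0  =>  z = -1/(-0.024) = 41.666667,  |z| = 41.666667.
Moduli of all roots: 41.6667.
All moduli strictly greater than 1? Yes.
Verdict: Invertible.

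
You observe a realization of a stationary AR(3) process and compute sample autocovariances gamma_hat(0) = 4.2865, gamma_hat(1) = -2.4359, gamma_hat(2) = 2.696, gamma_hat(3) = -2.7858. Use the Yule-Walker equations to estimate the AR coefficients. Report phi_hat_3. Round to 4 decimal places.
\hat\phi_{3} = -0.3660

The Yule-Walker equations for an AR(p) process read, in matrix form,
  Gamma_p phi = r_p,   with   (Gamma_p)_{ij} = gamma(|i - j|),
                       (r_p)_i = gamma(i),   i,j = 1..p.
Substitute the sample gammas (Toeplitz matrix and right-hand side of size 3):
  Gamma_p = [[4.2865, -2.4359, 2.696], [-2.4359, 4.2865, -2.4359], [2.696, -2.4359, 4.2865]]
  r_p     = [-2.4359, 2.696, -2.7858]
Written out (R1..R3):
  (R1) 4.2865 phi_1 - 2.4359 phi_2 + 2.696 phi_3 = -2.4359
  (R2) -2.4359 phi_1 + 4.2865 phi_2 - 2.4359 phi_3 = 2.696
  (R3) 2.696 phi_1 - 2.4359 phi_2 + 4.2865 phi_3 = -2.7858
Gaussian elimination:
  R2 <- R2 - (-2.4359/4.2865) R1 = R2 - (-0.568272) R1:  2.902245 phi_2 - 0.903837 phi_3 = 1.311745
  R3 <- R3 - (2.696/4.2865) R1 = R3 - (0.628951) R1:  -0.903837 phi_2 + 2.590847 phi_3 = -1.253737
  R3 <- R3 - (-0.903837/2.902245) R2 = R3 - (-0.311427) R2:  2.309368 phi_3 = -0.845225
Back-substitution:
  phi_hat_3 = -0.845225 / 2.309368 = -0.365998
  phi_hat_2 = (1.311745 - (-0.903837)(-0.365998)) / 2.902245 = 0.337994
  phi_hat_1 = (-2.4359 - (-2.4359)(0.337994) - (2.696)(-0.365998)) / 4.2865 = -0.146005
So phi_hat = [-0.1460, 0.3380, -0.3660].
Therefore phi_hat_3 = -0.3660.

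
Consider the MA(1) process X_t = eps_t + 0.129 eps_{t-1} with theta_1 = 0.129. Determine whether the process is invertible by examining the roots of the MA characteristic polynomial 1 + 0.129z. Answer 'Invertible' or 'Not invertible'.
\text{Invertible}

The MA(q) characteristic polynomial is P(z) = 1 + 0.129z.
Invertibility requires all roots to lie outside the unit circle, i.e. |z| > 1 for every root.
This is linear in z: 1 + (0.129) z = 0  =>  z = -1/(0.129) = -7.751938,  |z| = 7.751938.
Moduli of all roots: 7.7519.
All moduli strictly greater than 1? Yes.
Verdict: Invertible.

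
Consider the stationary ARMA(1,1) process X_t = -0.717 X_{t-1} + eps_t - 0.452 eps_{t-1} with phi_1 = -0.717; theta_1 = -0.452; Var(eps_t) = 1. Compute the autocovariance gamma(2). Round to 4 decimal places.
\gamma(2) = 2.2840

Multiply the model equation by X_{t-k} and take expectations. With theta_0 = psi_0 = 1 and psi_j the MA(infinity) weights, this gives
  gamma(k) - sum_i phi_i gamma(k-i) = c_k,
  c_k = sigma^2 * sum_{j=k..q} theta_j psi_{j-k}   (c_k = 0 for k > q),
using gamma(-m) = gamma(m).
psi-weights needed (psi_j = theta_j + sum_i phi_i psi_{j-i}):
  psi_1 = theta_1 + phi_1 = -0.452 + (-0.717) = -1.169
Right-hand sides:
  c_0 = sigma^2 (1 + theta_1 psi_1) = 1 * (1 + (-0.452)(-1.169)) = 1 * 1.528388 = 1.528388
  c_1 = sigma^2 theta_1 = 1 * (-0.452) = -0.452
  c_2 = 0
Equations for k = 0 and k = 1 (AR order 1):
  gamma(0) = phi_1 gamma(1) + c_0
  gamma(1) = phi_1 gamma(0) + c_1
Substituting the second into the first: gamma(0) (1 - phi_1^2) = c_0 + phi_1 c_1, so
  gamma(0) = (c_0 + phi_1 c_1) / (1 - phi_1^2) = (1.528388 + (-0.717)(-0.452)) / (1 - (-0.717)^2) = 1.852472 / 0.485911 = 3.812369.
  gamma(1) = phi_1 gamma(0) + c_1 = (-0.717)(3.812369) + (-0.452) = -3.185469.
For k = 2 (> q): gamma(2) = phi_1 gamma(1) = (-0.717)(-3.185469) = 2.283981.
Therefore gamma(2) = 2.2840 (to 4 decimal places).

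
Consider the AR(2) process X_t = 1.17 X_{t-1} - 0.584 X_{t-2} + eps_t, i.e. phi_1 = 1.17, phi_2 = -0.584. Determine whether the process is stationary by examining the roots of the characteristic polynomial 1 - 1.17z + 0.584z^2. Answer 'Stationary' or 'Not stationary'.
\text{Stationary}

The AR(p) characteristic polynomial is P(z) = 1 - 1.17z + 0.584z^2.
Stationarity requires all roots to lie outside the unit circle, i.e. |z| > 1 for every root.
Set 1 + (-1.17) z + (0.584) z^2 = 0, i.e. a z^2 + b z + c = 0 with a = 0.584, b = -1.17, c = 1.
Discriminant D = b^2 - 4ac = (-1.17)^2 - 4*(0.584)*1 = 1.3689 - (2.336) = -0.9671.
D < 0, so the roots are the complex-conjugate pair z = (-b +/- i sqrt(-D)) / (2a) = 1.0017 +/- 0.842i.
For a conjugate pair |z|^2 = z * conj(z) = (product of roots) = c/a = 1/(0.584) = 1.712329, so |z| = sqrt(1.712329) = 1.3086 for both roots.
Moduli of all roots: 1.3086, 1.3086.
All moduli strictly greater than 1? Yes.
Verdict: Stationary.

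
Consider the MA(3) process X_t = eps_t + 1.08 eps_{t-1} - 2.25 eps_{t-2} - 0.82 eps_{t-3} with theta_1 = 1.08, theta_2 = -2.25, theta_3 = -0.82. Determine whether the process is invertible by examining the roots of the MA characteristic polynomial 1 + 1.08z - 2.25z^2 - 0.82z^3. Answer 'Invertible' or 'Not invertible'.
\text{Not invertible}

The MA(q) characteristic polynomial is P(z) = 1 + 1.08z - 2.25z^2 - 0.82z^3.
Invertibility requires all roots to lie outside the unit circle, i.e. |z| > 1 for every root.
Degree 3: look for a simple real root z0 first, then factor out (1 - z/z0) and solve the remaining quadratic.
Testing z0 = -0.5: P(-0.5) = 1 + (1.08)(-0.5) + (-2.25)(-0.5)^2 + (-0.82)(-0.5)^3
  = 1 + (-0.54) + (-0.5625) + (0.1025) = 0.  So z_0 = -0.5 is a root, |z_0| = 0.5.
Divide out the factor (1 + 2 z) = (1 - z/z0) (since 1/z0 = -2):
  P(z) = (1 + 2 z)(1 + (-0.92) z + (-0.41) z^2)
  [check: z-coef -0.92 - (-2) = 1.08; z^2-coef -0.41 - (-2)(-0.92) = -2.25; z^3-coef -(-2)(-0.41) = -0.82.]
Remaining roots from the quadratic factor 1 + (-0.92) z + (-0.41) z^2:
  Set 1 + (-0.92) z + (-0.41) z^2 = 0, i.e. a z^2 + b z + c = 0 with a = -0.41, b = -0.92, c = 1.
  Discriminant D = b^2 - 4ac = (-0.92)^2 - 4*(-0.41)*1 = 0.8464 - (-1.64) = 2.4864.
  D >= 0, so the roots are real: z = (-b +/- sqrt(D)) / (2a) = (0.92 +/- 1.576832) / (-0.82).
    z_1 = (0.92 + 1.576832) / (-0.82) = -3.0449,   |z_1| = 3.0449.
    z_2 = (0.92 - 1.576832) / (-0.82) = 0.801,   |z_2| = 0.801.
Moduli of all roots: 0.5000, 3.0449, 0.8010.
All moduli strictly greater than 1? No.
Verdict: Not invertible.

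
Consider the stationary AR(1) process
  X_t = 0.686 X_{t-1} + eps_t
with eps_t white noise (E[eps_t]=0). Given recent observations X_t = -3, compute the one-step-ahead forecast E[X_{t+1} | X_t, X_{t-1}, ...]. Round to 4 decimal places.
E[X_{t+1} \mid \mathcal F_t] = -2.0580

For an AR(p) model X_t = c + sum_i phi_i X_{t-i} + eps_t, the
one-step-ahead conditional mean is
  E[X_{t+1} | X_t, ...] = c + sum_i phi_i X_{t+1-i}.
Substitute known values:
  E[X_{t+1} | ...] = (0.686) * (-3)
                   = -2.0580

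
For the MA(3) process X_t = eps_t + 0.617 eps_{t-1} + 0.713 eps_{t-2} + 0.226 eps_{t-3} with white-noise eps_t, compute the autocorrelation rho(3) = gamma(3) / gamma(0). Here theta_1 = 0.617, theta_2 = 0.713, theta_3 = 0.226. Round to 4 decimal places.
\rho(3) = 0.1165

For an MA(q) process with theta_0 = 1, the autocovariance is
  gamma(k) = sigma^2 * sum_{i=0..q-k} theta_i * theta_{i+k},
and rho(k) = gamma(k) / gamma(0). Sigma^2 cancels.
  numerator   = (1)*(0.226) = 0.226.
  denominator = (1)^2 + (0.617)^2 + (0.713)^2 + (0.226)^2 = 1.940134.
  rho(3) = 0.226 / 1.940134 = 0.1165.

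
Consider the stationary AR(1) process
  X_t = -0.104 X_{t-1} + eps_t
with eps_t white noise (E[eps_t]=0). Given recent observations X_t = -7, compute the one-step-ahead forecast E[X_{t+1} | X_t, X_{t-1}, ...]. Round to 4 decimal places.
E[X_{t+1} \mid \mathcal F_t] = 0.7280

For an AR(p) model X_t = c + sum_i phi_i X_{t-i} + eps_t, the
one-step-ahead conditional mean is
  E[X_{t+1} | X_t, ...] = c + sum_i phi_i X_{t+1-i}.
Substitute known values:
  E[X_{t+1} | ...] = (-0.104) * (-7)
                   = 0.7280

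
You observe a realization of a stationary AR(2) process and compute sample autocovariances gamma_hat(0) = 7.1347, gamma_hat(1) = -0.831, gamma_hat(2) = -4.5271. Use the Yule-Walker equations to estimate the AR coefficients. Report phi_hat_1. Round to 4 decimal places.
\hat\phi_{1} = -0.1930

The Yule-Walker equations for an AR(p) process read, in matrix form,
  Gamma_p phi = r_p,   with   (Gamma_p)_{ij} = gamma(|i - j|),
                       (r_p)_i = gamma(i),   i,j = 1..p.
Substitute the sample gammas (Toeplitz matrix and right-hand side of size 2):
  Gamma_p = [[7.1347, -0.831], [-0.831, 7.1347]]
  r_p     = [-0.831, -4.5271]
Written out:
  7.1347 phi_1 - 0.831 phi_2 = -0.831
  -0.831 phi_1 + 7.1347 phi_2 = -4.5271
Solve by Cramer's rule:
  det = gamma(0)^2 - gamma(1)^2 = (7.1347)^2 - (-0.831)^2 = 50.90394409 - 0.690561 = 50.21338309
  phi_hat_1 = [gamma(1) gamma(0) - gamma(1) gamma(2)] / det = [(-0.831)(7.1347) - (-0.831)(-4.5271)] / 50.21338309 = -9.6909558 / 50.21338309 = -0.193
  phi_hat_2 = [gamma(0) gamma(2) - gamma(1)^2] / det = [(7.1347)(-4.5271) - (-0.831)^2] / 50.21338309 = -32.99006137 / 50.21338309 = -0.657
So phi_hat = [-0.1930, -0.6570].
Therefore phi_hat_1 = -0.1930.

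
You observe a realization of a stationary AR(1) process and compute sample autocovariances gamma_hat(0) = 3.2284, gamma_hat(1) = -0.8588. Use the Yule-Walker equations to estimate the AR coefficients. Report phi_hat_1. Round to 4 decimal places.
\hat\phi_{1} = -0.2660

The Yule-Walker equations for an AR(p) process read, in matrix form,
  Gamma_p phi = r_p,   with   (Gamma_p)_{ij} = gamma(|i - j|),
                       (r_p)_i = gamma(i),   i,j = 1..p.
Substitute the sample gammas (Toeplitz matrix and right-hand side of size 1):
  Gamma_p = [[3.2284]]
  r_p     = [-0.8588]
With p = 1 this is the single equation gamma(0) phi_1 = gamma(1):
  phi_hat_1 = gamma(1) / gamma(0) = -0.8588 / 3.2284 = -0.2660.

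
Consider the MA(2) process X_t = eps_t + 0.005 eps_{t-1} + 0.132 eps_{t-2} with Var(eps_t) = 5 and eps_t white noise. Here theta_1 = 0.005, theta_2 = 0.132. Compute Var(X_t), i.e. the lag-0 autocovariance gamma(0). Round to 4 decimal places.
\gamma(0) = 5.0872

For an MA(q) process X_t = eps_t + sum_i theta_i eps_{t-i} with
Var(eps_t) = sigma^2, the variance is
  gamma(0) = sigma^2 * (1 + sum_i theta_i^2).
  sum_i theta_i^2 = (0.005)^2 + (0.132)^2 = 0.000025 + 0.017424 = 0.017449.
  gamma(0) = 5 * (1 + 0.017449) = 5 * 1.017449 = 5.087245, which rounds to 5.0872.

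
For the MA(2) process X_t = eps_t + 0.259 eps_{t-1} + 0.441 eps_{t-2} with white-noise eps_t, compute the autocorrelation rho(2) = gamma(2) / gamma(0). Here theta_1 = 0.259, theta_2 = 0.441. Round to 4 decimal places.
\rho(2) = 0.3496

For an MA(q) process with theta_0 = 1, the autocovariance is
  gamma(k) = sigma^2 * sum_{i=0..q-k} theta_i * theta_{i+k},
and rho(k) = gamma(k) / gamma(0). Sigma^2 cancels.
  numerator   = (1)*(0.441) = 0.441.
  denominator = (1)^2 + (0.259)^2 + (0.441)^2 = 1.261562.
  rho(2) = 0.441 / 1.261562 = 0.3496.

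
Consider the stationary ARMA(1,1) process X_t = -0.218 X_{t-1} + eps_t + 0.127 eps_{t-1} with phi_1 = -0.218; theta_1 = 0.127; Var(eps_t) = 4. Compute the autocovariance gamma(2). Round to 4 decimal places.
\gamma(2) = 0.0810

Multiply the model equation by X_{t-k} and take expectations. With theta_0 = psi_0 = 1 and psi_j the MA(infinity) weights, this gives
  gamma(k) - sum_i phi_i gamma(k-i) = c_k,
  c_k = sigma^2 * sum_{j=k..q} theta_j psi_{j-k}   (c_k = 0 for k > q),
using gamma(-m) = gamma(m).
psi-weights needed (psi_j = theta_j + sum_i phi_i psi_{j-i}):
  psi_1 = theta_1 + phi_1 = 0.127 + (-0.218) = -0.091
Right-hand sides:
  c_0 = sigma^2 (1 + theta_1 psi_1) = 4 * (1 + (0.127)(-0.091)) = 4 * 0.988443 = 3.953772
  c_1 = sigma^2 theta_1 = 4 * (0.127) = 0.508
  c_2 = 0
Equations for k = 0 and k = 1 (AR order 1):
  gamma(0) = phi_1 gamma(1) + c_0
  gamma(1) = phi_1 gamma(0) + c_1
Substituting the second into the first: gamma(0) (1 - phi_1^2) = c_0 + phi_1 c_1, so
  gamma(0) = (c_0 + phi_1 c_1) / (1 - phi_1^2) = (3.953772 + (-0.218)(0.508)) / (1 - (-0.218)^2) = 3.843028 / 0.952476 = 4.034777.
  gamma(1) = phi_1 gamma(0) + c_1 = (-0.218)(4.034777) + (0.508) = -0.371581.
For k = 2 (> q): gamma(2) = phi_1 gamma(1) = (-0.218)(-0.371581) = 0.081005.
Therefore gamma(2) = 0.0810 (to 4 decimal places).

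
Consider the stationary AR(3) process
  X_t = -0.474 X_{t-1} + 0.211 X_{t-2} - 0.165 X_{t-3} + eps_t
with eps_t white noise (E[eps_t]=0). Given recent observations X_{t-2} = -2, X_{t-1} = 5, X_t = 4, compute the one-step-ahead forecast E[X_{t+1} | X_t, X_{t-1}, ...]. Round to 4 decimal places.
E[X_{t+1} \mid \mathcal F_t] = -0.5110

For an AR(p) model X_t = c + sum_i phi_i X_{t-i} + eps_t, the
one-step-ahead conditional mean is
  E[X_{t+1} | X_t, ...] = c + sum_i phi_i X_{t+1-i}.
Substitute known values:
  E[X_{t+1} | ...] = (-0.474) * (4) + (0.211) * (5) + (-0.165) * (-2)
                   = -0.5110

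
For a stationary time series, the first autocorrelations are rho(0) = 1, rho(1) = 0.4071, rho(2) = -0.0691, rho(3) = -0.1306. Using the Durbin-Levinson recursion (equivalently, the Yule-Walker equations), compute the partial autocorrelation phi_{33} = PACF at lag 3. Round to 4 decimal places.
\phi_{33} = 0.0261

The PACF at lag k is phi_{kk}, the last component of the solution
to the Yule-Walker system G_k phi = r_k where
  (G_k)_{ij} = rho(|i - j|), (r_k)_i = rho(i), i,j = 1..k.
Equivalently, Durbin-Levinson gives phi_{kk} iteratively:
  phi_{11} = rho(1)
  phi_{kk} = [rho(k) - sum_{j=1..k-1} phi_{k-1,j} rho(k-j)]
            / [1 - sum_{j=1..k-1} phi_{k-1,j} rho(j)],
  phi_{k,j} = phi_{k-1,j} - phi_{kk} phi_{k-1,k-j},  j = 1..k-1.
Step k = 1:
  phi_11 = rho(1) = 0.4071.
Step k = 2:
  phi_22 = [rho(2) - phi_11 rho(1)] / [1 - phi_11 rho(1)] = [-0.0691 - (0.4071)(0.4071)] / [1 - (0.4071)(0.4071)]
         = -0.23483041 / 0.83426959 = -0.28148.
  Update: phi_21 = phi_11 - phi_22 phi_11 = 0.4071 - (-0.28148)(0.4071) = 0.521691.
Step k = 3:
  phi_33 = [rho(3) - phi_21 rho(2) - phi_22 rho(1)] / [1 - phi_21 rho(1) - phi_22 rho(2)]
    numerator   = -0.1306 - (0.521691)(-0.0691) - (-0.28148)(0.4071) = 0.02003943
    denominator = 1 - (0.521691)(0.4071) - (-0.28148)(-0.0691) = 0.76816947
  phi_33 = 0.02003943 / 0.76816947 = 0.0261.
Therefore phi_{33} = 0.0261.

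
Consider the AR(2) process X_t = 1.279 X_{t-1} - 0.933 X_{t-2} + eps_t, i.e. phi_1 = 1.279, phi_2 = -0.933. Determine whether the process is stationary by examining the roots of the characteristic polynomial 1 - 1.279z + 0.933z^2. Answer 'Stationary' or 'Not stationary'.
\text{Stationary}

The AR(p) characteristic polynomial is P(z) = 1 - 1.279z + 0.933z^2.
Stationarity requires all roots to lie outside the unit circle, i.e. |z| > 1 for every root.
Set 1 + (-1.279) z + (0.933) z^2 = 0, i.e. a z^2 + b z + c = 0 with a = 0.933, b = -1.279, c = 1.
Discriminant D = b^2 - 4ac = (-1.279)^2 - 4*(0.933)*1 = 1.635841 - (3.732) = -2.096159.
D < 0, so the roots are the complex-conjugate pair z = (-b +/- i sqrt(-D)) / (2a) = 0.6854 +/- 0.7759i.
For a conjugate pair |z|^2 = z * conj(z) = (product of roots) = c/a = 1/(0.933) = 1.071811, so |z| = sqrt(1.071811) = 1.0353 for both roots.
Moduli of all roots: 1.0353, 1.0353.
All moduli strictly greater than 1? Yes.
Verdict: Stationary.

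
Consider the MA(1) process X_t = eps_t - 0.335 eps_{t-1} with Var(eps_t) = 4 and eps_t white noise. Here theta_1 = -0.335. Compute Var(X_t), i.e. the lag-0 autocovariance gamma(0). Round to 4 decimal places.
\gamma(0) = 4.4489

For an MA(q) process X_t = eps_t + sum_i theta_i eps_{t-i} with
Var(eps_t) = sigma^2, the variance is
  gamma(0) = sigma^2 * (1 + sum_i theta_i^2).
  sum_i theta_i^2 = (-0.335)^2 = 0.112225.
  gamma(0) = 4 * (1 + 0.112225) = 4 * 1.112225 = 4.4489.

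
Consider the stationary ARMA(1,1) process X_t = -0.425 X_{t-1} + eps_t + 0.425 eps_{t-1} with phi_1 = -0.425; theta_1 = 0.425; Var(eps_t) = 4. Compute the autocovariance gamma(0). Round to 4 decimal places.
\gamma(0) = 4.0000

Multiply the model equation by X_{t-k} and take expectations. With theta_0 = psi_0 = 1 and psi_j the MA(infinity) weights, this gives
  gamma(k) - sum_i phi_i gamma(k-i) = c_k,
  c_k = sigma^2 * sum_{j=k..q} theta_j psi_{j-k}   (c_k = 0 for k > q),
using gamma(-m) = gamma(m).
psi-weights needed (psi_j = theta_j + sum_i phi_i psi_{j-i}):
  psi_1 = theta_1 + phi_1 = 0.425 + (-0.425) = 0
Right-hand sides:
  c_0 = sigma^2 (1 + theta_1 psi_1) = 4 * (1 + (0.425)(0)) = 4 * 1 = 4
  c_1 = sigma^2 theta_1 = 4 * (0.425) = 1.7
  c_2 = 0
Equations for k = 0 and k = 1 (AR order 1):
  gamma(0) = phi_1 gamma(1) + c_0
  gamma(1) = phi_1 gamma(0) + c_1
Substituting the second into the first: gamma(0) (1 - phi_1^2) = c_0 + phi_1 c_1, so
  gamma(0) = (c_0 + phi_1 c_1) / (1 - phi_1^2) = (4 + (-0.425)(1.7)) / (1 - (-0.425)^2) = 3.2775 / 0.819375 = 4.
Therefore gamma(0) = 4.0000 (to 4 decimal places).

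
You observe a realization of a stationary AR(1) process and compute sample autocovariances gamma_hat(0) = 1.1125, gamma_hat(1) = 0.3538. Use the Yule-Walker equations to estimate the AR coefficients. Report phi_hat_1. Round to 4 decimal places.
\hat\phi_{1} = 0.3180

The Yule-Walker equations for an AR(p) process read, in matrix form,
  Gamma_p phi = r_p,   with   (Gamma_p)_{ij} = gamma(|i - j|),
                       (r_p)_i = gamma(i),   i,j = 1..p.
Substitute the sample gammas (Toeplitz matrix and right-hand side of size 1):
  Gamma_p = [[1.1125]]
  r_p     = [0.3538]
With p = 1 this is the single equation gamma(0) phi_1 = gamma(1):
  phi_hat_1 = gamma(1) / gamma(0) = 0.3538 / 1.1125 = 0.3180.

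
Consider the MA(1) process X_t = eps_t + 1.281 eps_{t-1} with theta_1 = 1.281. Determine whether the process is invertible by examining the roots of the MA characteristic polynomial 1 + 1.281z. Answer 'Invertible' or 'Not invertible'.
\text{Not invertible}

The MA(q) characteristic polynomial is P(z) = 1 + 1.281z.
Invertibility requires all roots to lie outside the unit circle, i.e. |z| > 1 for every root.
This is linear in z: 1 + (1.281) z = 0  =>  z = -1/(1.281) = -0.78064,  |z| = 0.78064.
Moduli of all roots: 0.7806.
All moduli strictly greater than 1? No.
Verdict: Not invertible.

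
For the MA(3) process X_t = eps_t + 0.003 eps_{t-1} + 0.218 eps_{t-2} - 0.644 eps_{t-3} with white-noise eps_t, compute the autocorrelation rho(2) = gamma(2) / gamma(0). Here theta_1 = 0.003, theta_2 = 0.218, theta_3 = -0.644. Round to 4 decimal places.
\rho(2) = 0.1478

For an MA(q) process with theta_0 = 1, the autocovariance is
  gamma(k) = sigma^2 * sum_{i=0..q-k} theta_i * theta_{i+k},
and rho(k) = gamma(k) / gamma(0). Sigma^2 cancels.
  numerator   = (1)*(0.218) + (0.003)*(-0.644) = 0.216068.
  denominator = (1)^2 + (0.003)^2 + (0.218)^2 + (-0.644)^2 = 1.462269.
  rho(2) = 0.216068 / 1.462269 = 0.1478.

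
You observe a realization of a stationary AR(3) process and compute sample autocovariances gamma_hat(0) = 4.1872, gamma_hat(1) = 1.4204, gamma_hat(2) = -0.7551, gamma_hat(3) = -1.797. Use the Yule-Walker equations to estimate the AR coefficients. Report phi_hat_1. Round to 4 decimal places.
\hat\phi_{1} = 0.3530

The Yule-Walker equations for an AR(p) process read, in matrix form,
  Gamma_p phi = r_p,   with   (Gamma_p)_{ij} = gamma(|i - j|),
                       (r_p)_i = gamma(i),   i,j = 1..p.
Substitute the sample gammas (Toeplitz matrix and right-hand side of size 3):
  Gamma_p = [[4.1872, 1.4204, -0.7551], [1.4204, 4.1872, 1.4204], [-0.7551, 1.4204, 4.1872]]
  r_p     = [1.4204, -0.7551, -1.797]
Written out (R1..R3):
  (R1) 4.1872 phi_1 + 1.4204 phi_2 - 0.7551 phi_3 = 1.4204
  (R2) 1.4204 phi_1 + 4.1872 phi_2 + 1.4204 phi_3 = -0.7551
  (R3) -0.7551 phi_1 + 1.4204 phi_2 + 4.1872 phi_3 = -1.797
Gaussian elimination:
  R2 <- R2 - (1.4204/4.1872) R1 = R2 - (0.339224) R1:  3.705366 phi_2 + 1.676548 phi_3 = -1.236934
  R3 <- R3 - (-0.7551/4.1872) R1 = R3 - (-0.180335) R1:  1.676548 phi_2 + 4.051029 phi_3 = -1.540852
  R3 <- R3 - (1.676548/3.705366) R2 = R3 - (0.452465) R2:  3.292449 phi_3 = -0.981182
Back-substitution:
  phi_hat_3 = -0.981182 / 3.292449 = -0.29801
  phi_hat_2 = (-1.236934 - (1.676548)(-0.29801)) / 3.705366 = -0.198983
  phi_hat_1 = (1.4204 - (1.4204)(-0.198983) - (-0.7551)(-0.29801)) / 4.1872 = 0.352983
So phi_hat = [0.3530, -0.1990, -0.2980].
Therefore phi_hat_1 = 0.3530.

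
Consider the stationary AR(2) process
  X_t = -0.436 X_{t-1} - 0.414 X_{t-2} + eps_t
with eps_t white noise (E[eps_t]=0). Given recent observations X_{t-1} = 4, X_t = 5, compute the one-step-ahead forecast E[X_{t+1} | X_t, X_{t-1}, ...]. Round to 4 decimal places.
E[X_{t+1} \mid \mathcal F_t] = -3.8360

For an AR(p) model X_t = c + sum_i phi_i X_{t-i} + eps_t, the
one-step-ahead conditional mean is
  E[X_{t+1} | X_t, ...] = c + sum_i phi_i X_{t+1-i}.
Substitute known values:
  E[X_{t+1} | ...] = (-0.436) * (5) + (-0.414) * (4)
                   = -3.8360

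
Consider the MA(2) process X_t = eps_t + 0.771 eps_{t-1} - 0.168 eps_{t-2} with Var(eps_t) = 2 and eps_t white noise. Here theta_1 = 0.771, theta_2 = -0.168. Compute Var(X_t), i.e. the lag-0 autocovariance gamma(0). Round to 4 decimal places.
\gamma(0) = 3.2453

For an MA(q) process X_t = eps_t + sum_i theta_i eps_{t-i} with
Var(eps_t) = sigma^2, the variance is
  gamma(0) = sigma^2 * (1 + sum_i theta_i^2).
  sum_i theta_i^2 = (0.771)^2 + (-0.168)^2 = 0.594441 + 0.028224 = 0.622665.
  gamma(0) = 2 * (1 + 0.622665) = 2 * 1.622665 = 3.24533, which rounds to 3.2453.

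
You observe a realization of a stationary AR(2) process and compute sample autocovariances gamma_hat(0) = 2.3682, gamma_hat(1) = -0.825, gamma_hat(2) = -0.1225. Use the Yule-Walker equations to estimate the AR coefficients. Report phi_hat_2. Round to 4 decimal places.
\hat\phi_{2} = -0.1970

The Yule-Walker equations for an AR(p) process read, in matrix form,
  Gamma_p phi = r_p,   with   (Gamma_p)_{ij} = gamma(|i - j|),
                       (r_p)_i = gamma(i),   i,j = 1..p.
Substitute the sample gammas (Toeplitz matrix and right-hand side of size 2):
  Gamma_p = [[2.3682, -0.825], [-0.825, 2.3682]]
  r_p     = [-0.825, -0.1225]
Written out:
  2.3682 phi_1 - 0.825 phi_2 = -0.825
  -0.825 phi_1 + 2.3682 phi_2 = -0.1225
Solve by Cramer's rule:
  det = gamma(0)^2 - gamma(1)^2 = (2.3682)^2 - (-0.825)^2 = 5.60837124 - 0.680625 = 4.92774624
  phi_hat_1 = [gamma(1) gamma(0) - gamma(1) gamma(2)] / det = [(-0.825)(2.3682) - (-0.825)(-0.1225)] / 4.92774624 = -2.0548275 / 4.92774624 = -0.417
  phi_hat_2 = [gamma(0) gamma(2) - gamma(1)^2] / det = [(2.3682)(-0.1225) - (-0.825)^2] / 4.92774624 = -0.9707295 / 4.92774624 = -0.197
So phi_hat = [-0.4170, -0.1970].
Therefore phi_hat_2 = -0.1970.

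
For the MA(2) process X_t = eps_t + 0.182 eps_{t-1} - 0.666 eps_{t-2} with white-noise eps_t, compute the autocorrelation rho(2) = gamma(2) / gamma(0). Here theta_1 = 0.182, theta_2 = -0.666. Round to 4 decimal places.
\rho(2) = -0.4510

For an MA(q) process with theta_0 = 1, the autocovariance is
  gamma(k) = sigma^2 * sum_{i=0..q-k} theta_i * theta_{i+k},
and rho(k) = gamma(k) / gamma(0). Sigma^2 cancels.
  numerator   = (1)*(-0.666) = -0.666.
  denominator = (1)^2 + (0.182)^2 + (-0.666)^2 = 1.47668.
  rho(2) = -0.666 / 1.47668 = -0.4510.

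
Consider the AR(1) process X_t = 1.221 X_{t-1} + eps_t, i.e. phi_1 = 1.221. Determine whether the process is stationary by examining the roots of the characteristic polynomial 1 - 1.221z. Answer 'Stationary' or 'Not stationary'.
\text{Not stationary}

The AR(p) characteristic polynomial is P(z) = 1 - 1.221z.
Stationarity requires all roots to lie outside the unit circle, i.e. |z| > 1 for every root.
This is linear in z: 1 + (-1.221) z = 0  =>  z = -1/(-1.221) = 0.819001,  |z| = 0.819001.
Moduli of all roots: 0.8190.
All moduli strictly greater than 1? No.
Verdict: Not stationary.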